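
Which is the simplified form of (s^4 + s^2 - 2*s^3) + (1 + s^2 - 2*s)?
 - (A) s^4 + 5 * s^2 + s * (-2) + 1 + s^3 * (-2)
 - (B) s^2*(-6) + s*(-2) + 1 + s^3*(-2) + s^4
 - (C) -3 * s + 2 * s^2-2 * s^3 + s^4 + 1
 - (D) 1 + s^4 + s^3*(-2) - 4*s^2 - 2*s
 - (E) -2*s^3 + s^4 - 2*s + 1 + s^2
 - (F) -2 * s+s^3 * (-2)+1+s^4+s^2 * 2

Adding the polynomials and combining like terms:
(s^4 + s^2 - 2*s^3) + (1 + s^2 - 2*s)
= -2 * s+s^3 * (-2)+1+s^4+s^2 * 2
F) -2 * s+s^3 * (-2)+1+s^4+s^2 * 2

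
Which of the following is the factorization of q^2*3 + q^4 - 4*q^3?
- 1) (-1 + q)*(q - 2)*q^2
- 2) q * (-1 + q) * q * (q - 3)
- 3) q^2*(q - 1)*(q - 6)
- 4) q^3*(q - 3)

We need to factor q^2*3 + q^4 - 4*q^3.
The factored form is q * (-1 + q) * q * (q - 3).
2) q * (-1 + q) * q * (q - 3)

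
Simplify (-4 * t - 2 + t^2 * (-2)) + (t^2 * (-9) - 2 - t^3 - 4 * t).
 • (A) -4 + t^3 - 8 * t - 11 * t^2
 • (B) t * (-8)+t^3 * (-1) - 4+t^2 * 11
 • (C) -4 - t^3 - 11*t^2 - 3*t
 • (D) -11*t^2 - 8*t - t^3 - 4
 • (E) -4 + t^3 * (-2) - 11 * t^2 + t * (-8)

Adding the polynomials and combining like terms:
(-4*t - 2 + t^2*(-2)) + (t^2*(-9) - 2 - t^3 - 4*t)
= -11*t^2 - 8*t - t^3 - 4
D) -11*t^2 - 8*t - t^3 - 4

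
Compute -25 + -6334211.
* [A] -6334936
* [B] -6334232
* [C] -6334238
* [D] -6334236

-25 + -6334211 = -6334236
D) -6334236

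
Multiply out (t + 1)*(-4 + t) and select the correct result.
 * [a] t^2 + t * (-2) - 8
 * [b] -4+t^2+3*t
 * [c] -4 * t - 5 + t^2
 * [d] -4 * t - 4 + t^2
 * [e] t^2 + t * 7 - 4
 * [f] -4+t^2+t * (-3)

Expanding (t + 1)*(-4 + t):
= -4+t^2+t * (-3)
f) -4+t^2+t * (-3)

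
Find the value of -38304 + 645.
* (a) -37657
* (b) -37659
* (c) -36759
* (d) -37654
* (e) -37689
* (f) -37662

-38304 + 645 = -37659
b) -37659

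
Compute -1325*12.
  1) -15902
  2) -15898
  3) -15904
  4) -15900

-1325 * 12 = -15900
4) -15900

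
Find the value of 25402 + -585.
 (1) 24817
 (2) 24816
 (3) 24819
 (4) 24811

25402 + -585 = 24817
1) 24817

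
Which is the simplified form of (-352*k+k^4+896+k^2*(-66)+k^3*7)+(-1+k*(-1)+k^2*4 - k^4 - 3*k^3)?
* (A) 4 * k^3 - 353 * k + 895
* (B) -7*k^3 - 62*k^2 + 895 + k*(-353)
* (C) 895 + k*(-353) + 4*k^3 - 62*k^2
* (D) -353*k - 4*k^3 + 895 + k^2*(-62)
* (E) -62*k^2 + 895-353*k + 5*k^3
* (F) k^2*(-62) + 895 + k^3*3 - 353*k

Adding the polynomials and combining like terms:
(-352*k + k^4 + 896 + k^2*(-66) + k^3*7) + (-1 + k*(-1) + k^2*4 - k^4 - 3*k^3)
= 895 + k*(-353) + 4*k^3 - 62*k^2
C) 895 + k*(-353) + 4*k^3 - 62*k^2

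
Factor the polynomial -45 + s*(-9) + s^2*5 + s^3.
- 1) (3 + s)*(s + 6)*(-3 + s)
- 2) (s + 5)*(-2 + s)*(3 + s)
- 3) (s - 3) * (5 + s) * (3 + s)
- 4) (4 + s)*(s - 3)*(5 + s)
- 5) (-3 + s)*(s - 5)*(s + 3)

We need to factor -45 + s*(-9) + s^2*5 + s^3.
The factored form is (s - 3) * (5 + s) * (3 + s).
3) (s - 3) * (5 + s) * (3 + s)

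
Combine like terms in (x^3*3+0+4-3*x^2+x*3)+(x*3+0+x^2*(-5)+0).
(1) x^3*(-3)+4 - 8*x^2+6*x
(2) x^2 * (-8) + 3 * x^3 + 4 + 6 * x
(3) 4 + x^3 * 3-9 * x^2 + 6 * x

Adding the polynomials and combining like terms:
(x^3*3 + 0 + 4 - 3*x^2 + x*3) + (x*3 + 0 + x^2*(-5) + 0)
= x^2 * (-8) + 3 * x^3 + 4 + 6 * x
2) x^2 * (-8) + 3 * x^3 + 4 + 6 * x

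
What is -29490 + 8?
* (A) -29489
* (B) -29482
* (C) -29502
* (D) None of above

-29490 + 8 = -29482
B) -29482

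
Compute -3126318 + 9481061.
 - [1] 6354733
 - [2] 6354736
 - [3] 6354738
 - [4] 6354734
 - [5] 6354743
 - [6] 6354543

-3126318 + 9481061 = 6354743
5) 6354743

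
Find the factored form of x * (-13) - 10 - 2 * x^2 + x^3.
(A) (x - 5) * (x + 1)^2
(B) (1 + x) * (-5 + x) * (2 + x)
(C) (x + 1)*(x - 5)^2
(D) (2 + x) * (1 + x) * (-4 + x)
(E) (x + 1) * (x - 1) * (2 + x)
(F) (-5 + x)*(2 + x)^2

We need to factor x * (-13) - 10 - 2 * x^2 + x^3.
The factored form is (1 + x) * (-5 + x) * (2 + x).
B) (1 + x) * (-5 + x) * (2 + x)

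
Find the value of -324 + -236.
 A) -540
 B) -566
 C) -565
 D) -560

-324 + -236 = -560
D) -560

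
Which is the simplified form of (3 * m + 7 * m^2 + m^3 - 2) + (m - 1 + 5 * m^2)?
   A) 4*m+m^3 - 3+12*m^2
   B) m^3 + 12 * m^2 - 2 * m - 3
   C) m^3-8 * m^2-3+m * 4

Adding the polynomials and combining like terms:
(3*m + 7*m^2 + m^3 - 2) + (m - 1 + 5*m^2)
= 4*m+m^3 - 3+12*m^2
A) 4*m+m^3 - 3+12*m^2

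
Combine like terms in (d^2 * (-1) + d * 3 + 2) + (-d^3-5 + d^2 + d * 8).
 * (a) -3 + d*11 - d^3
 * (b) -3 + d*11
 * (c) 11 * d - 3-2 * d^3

Adding the polynomials and combining like terms:
(d^2*(-1) + d*3 + 2) + (-d^3 - 5 + d^2 + d*8)
= -3 + d*11 - d^3
a) -3 + d*11 - d^3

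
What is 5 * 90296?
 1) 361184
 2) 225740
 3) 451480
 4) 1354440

5 * 90296 = 451480
3) 451480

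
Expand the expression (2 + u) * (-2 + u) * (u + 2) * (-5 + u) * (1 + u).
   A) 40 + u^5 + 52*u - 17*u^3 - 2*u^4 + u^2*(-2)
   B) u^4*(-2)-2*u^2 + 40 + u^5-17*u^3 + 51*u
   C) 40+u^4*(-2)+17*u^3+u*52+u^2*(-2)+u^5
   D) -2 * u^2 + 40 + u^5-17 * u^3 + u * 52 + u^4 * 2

Expanding (2 + u) * (-2 + u) * (u + 2) * (-5 + u) * (1 + u):
= 40 + u^5 + 52*u - 17*u^3 - 2*u^4 + u^2*(-2)
A) 40 + u^5 + 52*u - 17*u^3 - 2*u^4 + u^2*(-2)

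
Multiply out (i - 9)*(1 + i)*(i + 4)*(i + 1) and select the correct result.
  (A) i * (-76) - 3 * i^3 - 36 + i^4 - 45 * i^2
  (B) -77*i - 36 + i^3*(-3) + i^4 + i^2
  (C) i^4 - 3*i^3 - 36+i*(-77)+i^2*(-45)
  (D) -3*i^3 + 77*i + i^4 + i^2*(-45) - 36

Expanding (i - 9)*(1 + i)*(i + 4)*(i + 1):
= i^4 - 3*i^3 - 36+i*(-77)+i^2*(-45)
C) i^4 - 3*i^3 - 36+i*(-77)+i^2*(-45)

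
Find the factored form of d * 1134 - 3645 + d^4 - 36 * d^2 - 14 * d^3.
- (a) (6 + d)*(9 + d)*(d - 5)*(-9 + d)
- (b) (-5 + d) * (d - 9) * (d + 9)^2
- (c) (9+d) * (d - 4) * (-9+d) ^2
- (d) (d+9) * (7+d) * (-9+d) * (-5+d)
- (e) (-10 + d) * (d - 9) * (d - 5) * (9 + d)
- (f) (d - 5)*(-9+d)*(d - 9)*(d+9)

We need to factor d * 1134 - 3645 + d^4 - 36 * d^2 - 14 * d^3.
The factored form is (d - 5)*(-9+d)*(d - 9)*(d+9).
f) (d - 5)*(-9+d)*(d - 9)*(d+9)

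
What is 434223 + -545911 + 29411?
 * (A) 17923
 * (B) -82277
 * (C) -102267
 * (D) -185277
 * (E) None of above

First: 434223 + -545911 = -111688
Then: -111688 + 29411 = -82277
B) -82277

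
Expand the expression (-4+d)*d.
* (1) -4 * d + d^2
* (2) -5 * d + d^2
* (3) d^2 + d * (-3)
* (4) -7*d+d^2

Expanding (-4+d)*d:
= -4 * d + d^2
1) -4 * d + d^2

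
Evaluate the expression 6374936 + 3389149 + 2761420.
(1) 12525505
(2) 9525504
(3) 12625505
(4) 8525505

First: 6374936 + 3389149 = 9764085
Then: 9764085 + 2761420 = 12525505
1) 12525505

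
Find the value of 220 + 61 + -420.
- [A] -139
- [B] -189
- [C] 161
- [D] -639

First: 220 + 61 = 281
Then: 281 + -420 = -139
A) -139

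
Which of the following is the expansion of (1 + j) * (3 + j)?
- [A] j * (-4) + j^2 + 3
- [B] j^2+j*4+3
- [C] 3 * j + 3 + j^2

Expanding (1 + j) * (3 + j):
= j^2+j*4+3
B) j^2+j*4+3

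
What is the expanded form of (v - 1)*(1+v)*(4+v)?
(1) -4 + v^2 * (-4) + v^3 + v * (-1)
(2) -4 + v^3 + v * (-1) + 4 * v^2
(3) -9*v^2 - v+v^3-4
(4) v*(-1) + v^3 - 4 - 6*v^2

Expanding (v - 1)*(1+v)*(4+v):
= -4 + v^3 + v * (-1) + 4 * v^2
2) -4 + v^3 + v * (-1) + 4 * v^2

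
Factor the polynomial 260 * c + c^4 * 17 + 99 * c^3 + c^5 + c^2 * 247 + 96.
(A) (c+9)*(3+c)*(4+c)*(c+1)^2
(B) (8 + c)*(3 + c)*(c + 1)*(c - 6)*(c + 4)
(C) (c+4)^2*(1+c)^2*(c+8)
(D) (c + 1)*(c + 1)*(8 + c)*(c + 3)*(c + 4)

We need to factor 260 * c + c^4 * 17 + 99 * c^3 + c^5 + c^2 * 247 + 96.
The factored form is (c + 1)*(c + 1)*(8 + c)*(c + 3)*(c + 4).
D) (c + 1)*(c + 1)*(8 + c)*(c + 3)*(c + 4)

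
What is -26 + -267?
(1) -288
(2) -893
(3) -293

-26 + -267 = -293
3) -293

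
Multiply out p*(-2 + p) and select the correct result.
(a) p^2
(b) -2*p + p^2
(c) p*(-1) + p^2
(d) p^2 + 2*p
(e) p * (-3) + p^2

Expanding p*(-2 + p):
= -2*p + p^2
b) -2*p + p^2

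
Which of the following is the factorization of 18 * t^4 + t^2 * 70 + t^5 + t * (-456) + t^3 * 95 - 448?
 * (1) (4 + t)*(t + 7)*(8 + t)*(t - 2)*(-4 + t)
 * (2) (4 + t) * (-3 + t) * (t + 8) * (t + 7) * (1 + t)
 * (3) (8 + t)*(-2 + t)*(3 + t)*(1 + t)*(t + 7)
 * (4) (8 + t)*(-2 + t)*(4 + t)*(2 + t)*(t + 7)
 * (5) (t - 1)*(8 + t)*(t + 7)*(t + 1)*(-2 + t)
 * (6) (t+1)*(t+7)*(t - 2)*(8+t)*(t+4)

We need to factor 18 * t^4 + t^2 * 70 + t^5 + t * (-456) + t^3 * 95 - 448.
The factored form is (t+1)*(t+7)*(t - 2)*(8+t)*(t+4).
6) (t+1)*(t+7)*(t - 2)*(8+t)*(t+4)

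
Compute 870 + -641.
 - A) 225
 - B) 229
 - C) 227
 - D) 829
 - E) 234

870 + -641 = 229
B) 229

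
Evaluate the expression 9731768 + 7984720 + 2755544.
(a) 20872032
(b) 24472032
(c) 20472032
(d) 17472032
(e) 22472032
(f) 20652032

First: 9731768 + 7984720 = 17716488
Then: 17716488 + 2755544 = 20472032
c) 20472032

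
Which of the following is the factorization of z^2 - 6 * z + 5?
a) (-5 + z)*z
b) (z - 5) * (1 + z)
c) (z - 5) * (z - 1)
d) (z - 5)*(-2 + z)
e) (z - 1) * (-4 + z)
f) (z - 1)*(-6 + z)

We need to factor z^2 - 6 * z + 5.
The factored form is (z - 5) * (z - 1).
c) (z - 5) * (z - 1)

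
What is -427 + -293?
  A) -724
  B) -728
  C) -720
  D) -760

-427 + -293 = -720
C) -720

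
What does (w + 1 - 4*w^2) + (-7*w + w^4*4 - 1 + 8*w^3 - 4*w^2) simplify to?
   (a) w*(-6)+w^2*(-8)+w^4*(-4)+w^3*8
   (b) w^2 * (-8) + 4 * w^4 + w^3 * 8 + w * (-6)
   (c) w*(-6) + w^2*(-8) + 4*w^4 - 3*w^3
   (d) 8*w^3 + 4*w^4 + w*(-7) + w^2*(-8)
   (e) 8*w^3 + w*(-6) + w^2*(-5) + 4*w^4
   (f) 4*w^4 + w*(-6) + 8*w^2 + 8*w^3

Adding the polynomials and combining like terms:
(w + 1 - 4*w^2) + (-7*w + w^4*4 - 1 + 8*w^3 - 4*w^2)
= w^2 * (-8) + 4 * w^4 + w^3 * 8 + w * (-6)
b) w^2 * (-8) + 4 * w^4 + w^3 * 8 + w * (-6)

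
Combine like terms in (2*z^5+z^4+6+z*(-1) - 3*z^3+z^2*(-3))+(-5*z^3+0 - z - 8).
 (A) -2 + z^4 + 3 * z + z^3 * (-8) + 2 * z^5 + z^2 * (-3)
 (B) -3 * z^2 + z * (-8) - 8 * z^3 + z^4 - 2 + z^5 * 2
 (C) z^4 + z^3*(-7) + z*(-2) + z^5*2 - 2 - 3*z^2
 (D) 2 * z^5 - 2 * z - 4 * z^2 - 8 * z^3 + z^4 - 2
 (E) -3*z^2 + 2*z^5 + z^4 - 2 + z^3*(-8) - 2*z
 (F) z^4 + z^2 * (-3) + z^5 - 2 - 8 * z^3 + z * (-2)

Adding the polynomials and combining like terms:
(2*z^5 + z^4 + 6 + z*(-1) - 3*z^3 + z^2*(-3)) + (-5*z^3 + 0 - z - 8)
= -3*z^2 + 2*z^5 + z^4 - 2 + z^3*(-8) - 2*z
E) -3*z^2 + 2*z^5 + z^4 - 2 + z^3*(-8) - 2*z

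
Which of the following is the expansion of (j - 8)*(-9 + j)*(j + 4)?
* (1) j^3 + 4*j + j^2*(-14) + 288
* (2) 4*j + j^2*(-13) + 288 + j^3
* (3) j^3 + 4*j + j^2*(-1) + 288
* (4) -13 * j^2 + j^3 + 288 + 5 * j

Expanding (j - 8)*(-9 + j)*(j + 4):
= 4*j + j^2*(-13) + 288 + j^3
2) 4*j + j^2*(-13) + 288 + j^3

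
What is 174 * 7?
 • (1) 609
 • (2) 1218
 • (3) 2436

174 * 7 = 1218
2) 1218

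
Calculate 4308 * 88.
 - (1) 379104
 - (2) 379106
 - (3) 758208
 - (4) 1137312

4308 * 88 = 379104
1) 379104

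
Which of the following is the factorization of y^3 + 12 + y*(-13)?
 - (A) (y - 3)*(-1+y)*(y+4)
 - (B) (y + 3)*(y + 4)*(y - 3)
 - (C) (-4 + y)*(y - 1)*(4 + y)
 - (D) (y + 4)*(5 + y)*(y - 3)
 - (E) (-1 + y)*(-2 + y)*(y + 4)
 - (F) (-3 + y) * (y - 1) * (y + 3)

We need to factor y^3 + 12 + y*(-13).
The factored form is (y - 3)*(-1+y)*(y+4).
A) (y - 3)*(-1+y)*(y+4)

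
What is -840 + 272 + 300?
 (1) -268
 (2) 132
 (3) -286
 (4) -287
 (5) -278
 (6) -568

First: -840 + 272 = -568
Then: -568 + 300 = -268
1) -268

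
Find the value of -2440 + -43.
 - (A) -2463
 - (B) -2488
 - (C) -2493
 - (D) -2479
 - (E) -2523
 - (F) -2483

-2440 + -43 = -2483
F) -2483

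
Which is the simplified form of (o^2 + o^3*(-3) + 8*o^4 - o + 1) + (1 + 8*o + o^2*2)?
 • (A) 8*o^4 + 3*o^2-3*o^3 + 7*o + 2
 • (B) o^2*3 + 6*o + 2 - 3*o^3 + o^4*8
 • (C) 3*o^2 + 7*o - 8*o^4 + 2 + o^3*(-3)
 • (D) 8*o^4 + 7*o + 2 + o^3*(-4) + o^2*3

Adding the polynomials and combining like terms:
(o^2 + o^3*(-3) + 8*o^4 - o + 1) + (1 + 8*o + o^2*2)
= 8*o^4 + 3*o^2-3*o^3 + 7*o + 2
A) 8*o^4 + 3*o^2-3*o^3 + 7*o + 2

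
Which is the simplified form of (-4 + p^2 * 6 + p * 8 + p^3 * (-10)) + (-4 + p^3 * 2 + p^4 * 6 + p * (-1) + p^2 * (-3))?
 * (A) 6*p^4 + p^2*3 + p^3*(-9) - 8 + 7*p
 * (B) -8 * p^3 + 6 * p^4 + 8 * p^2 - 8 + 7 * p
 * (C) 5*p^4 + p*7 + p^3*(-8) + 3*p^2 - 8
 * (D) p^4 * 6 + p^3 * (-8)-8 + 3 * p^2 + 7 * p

Adding the polynomials and combining like terms:
(-4 + p^2*6 + p*8 + p^3*(-10)) + (-4 + p^3*2 + p^4*6 + p*(-1) + p^2*(-3))
= p^4 * 6 + p^3 * (-8)-8 + 3 * p^2 + 7 * p
D) p^4 * 6 + p^3 * (-8)-8 + 3 * p^2 + 7 * p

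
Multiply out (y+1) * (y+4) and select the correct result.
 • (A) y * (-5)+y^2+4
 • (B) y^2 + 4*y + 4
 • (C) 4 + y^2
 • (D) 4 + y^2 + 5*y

Expanding (y+1) * (y+4):
= 4 + y^2 + 5*y
D) 4 + y^2 + 5*y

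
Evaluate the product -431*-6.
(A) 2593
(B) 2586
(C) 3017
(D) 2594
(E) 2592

-431 * -6 = 2586
B) 2586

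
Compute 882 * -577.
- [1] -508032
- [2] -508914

882 * -577 = -508914
2) -508914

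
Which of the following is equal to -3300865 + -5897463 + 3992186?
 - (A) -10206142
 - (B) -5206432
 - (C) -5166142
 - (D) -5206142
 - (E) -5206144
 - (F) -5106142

First: -3300865 + -5897463 = -9198328
Then: -9198328 + 3992186 = -5206142
D) -5206142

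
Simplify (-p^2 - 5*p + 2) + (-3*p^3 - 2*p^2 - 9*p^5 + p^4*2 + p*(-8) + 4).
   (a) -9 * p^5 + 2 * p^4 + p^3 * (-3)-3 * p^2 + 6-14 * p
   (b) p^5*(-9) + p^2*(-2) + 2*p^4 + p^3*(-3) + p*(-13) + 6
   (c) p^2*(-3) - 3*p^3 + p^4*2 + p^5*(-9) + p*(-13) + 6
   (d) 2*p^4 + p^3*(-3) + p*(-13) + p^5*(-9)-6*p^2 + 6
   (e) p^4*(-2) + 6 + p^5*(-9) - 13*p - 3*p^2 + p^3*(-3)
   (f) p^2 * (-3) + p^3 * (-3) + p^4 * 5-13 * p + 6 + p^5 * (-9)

Adding the polynomials and combining like terms:
(-p^2 - 5*p + 2) + (-3*p^3 - 2*p^2 - 9*p^5 + p^4*2 + p*(-8) + 4)
= p^2*(-3) - 3*p^3 + p^4*2 + p^5*(-9) + p*(-13) + 6
c) p^2*(-3) - 3*p^3 + p^4*2 + p^5*(-9) + p*(-13) + 6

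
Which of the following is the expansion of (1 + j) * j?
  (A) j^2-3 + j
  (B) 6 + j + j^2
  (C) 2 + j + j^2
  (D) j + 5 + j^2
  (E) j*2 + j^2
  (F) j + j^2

Expanding (1 + j) * j:
= j + j^2
F) j + j^2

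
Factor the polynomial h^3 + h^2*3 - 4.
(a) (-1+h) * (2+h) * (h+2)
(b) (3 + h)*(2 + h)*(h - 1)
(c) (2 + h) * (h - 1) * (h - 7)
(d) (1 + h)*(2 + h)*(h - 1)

We need to factor h^3 + h^2*3 - 4.
The factored form is (-1+h) * (2+h) * (h+2).
a) (-1+h) * (2+h) * (h+2)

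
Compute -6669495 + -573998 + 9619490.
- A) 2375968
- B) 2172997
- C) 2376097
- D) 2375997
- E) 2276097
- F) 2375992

First: -6669495 + -573998 = -7243493
Then: -7243493 + 9619490 = 2375997
D) 2375997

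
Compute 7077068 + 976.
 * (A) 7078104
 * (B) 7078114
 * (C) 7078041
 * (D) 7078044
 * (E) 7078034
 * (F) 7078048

7077068 + 976 = 7078044
D) 7078044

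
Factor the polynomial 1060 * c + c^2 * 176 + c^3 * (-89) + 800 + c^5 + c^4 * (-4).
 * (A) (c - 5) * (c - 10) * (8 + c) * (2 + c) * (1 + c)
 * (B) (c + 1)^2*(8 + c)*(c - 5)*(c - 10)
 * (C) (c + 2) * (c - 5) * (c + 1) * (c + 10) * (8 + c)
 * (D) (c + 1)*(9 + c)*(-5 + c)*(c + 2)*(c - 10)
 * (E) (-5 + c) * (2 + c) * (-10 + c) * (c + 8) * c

We need to factor 1060 * c + c^2 * 176 + c^3 * (-89) + 800 + c^5 + c^4 * (-4).
The factored form is (c - 5) * (c - 10) * (8 + c) * (2 + c) * (1 + c).
A) (c - 5) * (c - 10) * (8 + c) * (2 + c) * (1 + c)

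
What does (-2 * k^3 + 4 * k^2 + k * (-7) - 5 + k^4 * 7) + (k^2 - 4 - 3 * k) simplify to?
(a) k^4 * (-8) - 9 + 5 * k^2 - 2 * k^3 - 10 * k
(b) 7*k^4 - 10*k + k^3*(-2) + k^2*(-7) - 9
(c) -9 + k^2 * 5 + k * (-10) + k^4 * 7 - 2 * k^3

Adding the polynomials and combining like terms:
(-2*k^3 + 4*k^2 + k*(-7) - 5 + k^4*7) + (k^2 - 4 - 3*k)
= -9 + k^2 * 5 + k * (-10) + k^4 * 7 - 2 * k^3
c) -9 + k^2 * 5 + k * (-10) + k^4 * 7 - 2 * k^3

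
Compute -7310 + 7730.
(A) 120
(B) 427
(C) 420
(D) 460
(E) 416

-7310 + 7730 = 420
C) 420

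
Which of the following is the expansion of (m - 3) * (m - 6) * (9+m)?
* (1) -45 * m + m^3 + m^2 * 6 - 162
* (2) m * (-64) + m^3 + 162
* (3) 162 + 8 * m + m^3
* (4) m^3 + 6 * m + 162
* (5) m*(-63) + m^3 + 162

Expanding (m - 3) * (m - 6) * (9+m):
= m*(-63) + m^3 + 162
5) m*(-63) + m^3 + 162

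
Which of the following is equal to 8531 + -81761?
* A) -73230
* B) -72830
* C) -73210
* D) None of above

8531 + -81761 = -73230
A) -73230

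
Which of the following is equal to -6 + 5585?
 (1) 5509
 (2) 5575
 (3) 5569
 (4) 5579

-6 + 5585 = 5579
4) 5579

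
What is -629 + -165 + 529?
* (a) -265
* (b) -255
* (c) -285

First: -629 + -165 = -794
Then: -794 + 529 = -265
a) -265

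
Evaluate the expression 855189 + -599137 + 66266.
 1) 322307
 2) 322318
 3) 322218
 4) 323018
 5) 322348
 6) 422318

First: 855189 + -599137 = 256052
Then: 256052 + 66266 = 322318
2) 322318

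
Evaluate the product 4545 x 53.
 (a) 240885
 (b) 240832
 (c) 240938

4545 * 53 = 240885
a) 240885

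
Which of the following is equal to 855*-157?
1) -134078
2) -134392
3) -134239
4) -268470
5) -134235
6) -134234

855 * -157 = -134235
5) -134235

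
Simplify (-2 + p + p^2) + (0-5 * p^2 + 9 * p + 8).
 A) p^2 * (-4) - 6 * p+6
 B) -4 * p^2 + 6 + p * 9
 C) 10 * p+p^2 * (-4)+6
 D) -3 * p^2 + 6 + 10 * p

Adding the polynomials and combining like terms:
(-2 + p + p^2) + (0 - 5*p^2 + 9*p + 8)
= 10 * p+p^2 * (-4)+6
C) 10 * p+p^2 * (-4)+6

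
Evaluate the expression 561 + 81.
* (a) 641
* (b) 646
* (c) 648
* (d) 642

561 + 81 = 642
d) 642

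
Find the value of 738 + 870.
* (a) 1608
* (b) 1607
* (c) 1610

738 + 870 = 1608
a) 1608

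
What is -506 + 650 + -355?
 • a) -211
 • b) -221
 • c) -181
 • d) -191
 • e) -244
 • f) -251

First: -506 + 650 = 144
Then: 144 + -355 = -211
a) -211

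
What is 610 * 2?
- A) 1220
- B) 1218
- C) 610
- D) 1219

610 * 2 = 1220
A) 1220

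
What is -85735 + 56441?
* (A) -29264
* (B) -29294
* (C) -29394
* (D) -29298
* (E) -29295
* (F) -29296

-85735 + 56441 = -29294
B) -29294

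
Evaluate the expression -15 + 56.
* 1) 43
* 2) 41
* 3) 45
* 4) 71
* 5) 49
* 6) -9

-15 + 56 = 41
2) 41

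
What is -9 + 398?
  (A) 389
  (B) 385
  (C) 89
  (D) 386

-9 + 398 = 389
A) 389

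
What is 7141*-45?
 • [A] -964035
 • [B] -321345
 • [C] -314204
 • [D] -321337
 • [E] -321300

7141 * -45 = -321345
B) -321345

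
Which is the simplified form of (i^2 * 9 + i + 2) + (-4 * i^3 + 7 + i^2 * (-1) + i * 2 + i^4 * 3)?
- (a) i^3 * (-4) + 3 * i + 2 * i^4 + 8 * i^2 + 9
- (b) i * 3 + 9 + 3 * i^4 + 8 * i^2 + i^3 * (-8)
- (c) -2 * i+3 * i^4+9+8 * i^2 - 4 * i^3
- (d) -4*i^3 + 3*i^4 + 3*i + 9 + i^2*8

Adding the polynomials and combining like terms:
(i^2*9 + i + 2) + (-4*i^3 + 7 + i^2*(-1) + i*2 + i^4*3)
= -4*i^3 + 3*i^4 + 3*i + 9 + i^2*8
d) -4*i^3 + 3*i^4 + 3*i + 9 + i^2*8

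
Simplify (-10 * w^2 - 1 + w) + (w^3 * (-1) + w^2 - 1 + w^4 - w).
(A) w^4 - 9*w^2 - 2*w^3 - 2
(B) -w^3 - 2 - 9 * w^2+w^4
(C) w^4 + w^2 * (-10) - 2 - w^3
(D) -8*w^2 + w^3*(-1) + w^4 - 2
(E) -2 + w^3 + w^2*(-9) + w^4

Adding the polynomials and combining like terms:
(-10*w^2 - 1 + w) + (w^3*(-1) + w^2 - 1 + w^4 - w)
= -w^3 - 2 - 9 * w^2+w^4
B) -w^3 - 2 - 9 * w^2+w^4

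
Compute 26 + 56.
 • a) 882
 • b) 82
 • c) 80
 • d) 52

26 + 56 = 82
b) 82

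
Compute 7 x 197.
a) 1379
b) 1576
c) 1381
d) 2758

7 * 197 = 1379
a) 1379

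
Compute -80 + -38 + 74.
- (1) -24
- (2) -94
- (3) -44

First: -80 + -38 = -118
Then: -118 + 74 = -44
3) -44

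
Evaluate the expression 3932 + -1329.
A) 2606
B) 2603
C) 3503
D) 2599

3932 + -1329 = 2603
B) 2603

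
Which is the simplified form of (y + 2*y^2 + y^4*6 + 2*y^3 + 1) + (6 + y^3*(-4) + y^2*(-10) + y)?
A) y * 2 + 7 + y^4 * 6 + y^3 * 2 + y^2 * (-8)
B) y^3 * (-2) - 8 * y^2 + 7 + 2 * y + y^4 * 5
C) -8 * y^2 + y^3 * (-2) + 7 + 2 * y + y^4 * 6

Adding the polynomials and combining like terms:
(y + 2*y^2 + y^4*6 + 2*y^3 + 1) + (6 + y^3*(-4) + y^2*(-10) + y)
= -8 * y^2 + y^3 * (-2) + 7 + 2 * y + y^4 * 6
C) -8 * y^2 + y^3 * (-2) + 7 + 2 * y + y^4 * 6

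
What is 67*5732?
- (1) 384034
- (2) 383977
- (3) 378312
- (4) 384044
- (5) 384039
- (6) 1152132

67 * 5732 = 384044
4) 384044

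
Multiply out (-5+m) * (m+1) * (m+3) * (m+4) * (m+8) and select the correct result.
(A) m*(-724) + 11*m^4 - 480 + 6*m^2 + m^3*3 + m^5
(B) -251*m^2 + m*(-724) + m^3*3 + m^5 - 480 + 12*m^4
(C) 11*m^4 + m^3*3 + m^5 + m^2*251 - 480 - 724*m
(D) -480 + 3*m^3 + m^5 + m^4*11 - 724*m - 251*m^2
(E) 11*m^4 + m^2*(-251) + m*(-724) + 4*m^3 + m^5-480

Expanding (-5+m) * (m+1) * (m+3) * (m+4) * (m+8):
= -480 + 3*m^3 + m^5 + m^4*11 - 724*m - 251*m^2
D) -480 + 3*m^3 + m^5 + m^4*11 - 724*m - 251*m^2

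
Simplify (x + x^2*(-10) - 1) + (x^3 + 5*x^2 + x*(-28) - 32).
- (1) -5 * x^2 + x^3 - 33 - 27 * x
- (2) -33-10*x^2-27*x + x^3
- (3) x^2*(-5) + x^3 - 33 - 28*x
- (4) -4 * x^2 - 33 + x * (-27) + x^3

Adding the polynomials and combining like terms:
(x + x^2*(-10) - 1) + (x^3 + 5*x^2 + x*(-28) - 32)
= -5 * x^2 + x^3 - 33 - 27 * x
1) -5 * x^2 + x^3 - 33 - 27 * x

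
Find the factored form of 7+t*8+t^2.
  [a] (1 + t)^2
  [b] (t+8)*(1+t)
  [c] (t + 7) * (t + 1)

We need to factor 7+t*8+t^2.
The factored form is (t + 7) * (t + 1).
c) (t + 7) * (t + 1)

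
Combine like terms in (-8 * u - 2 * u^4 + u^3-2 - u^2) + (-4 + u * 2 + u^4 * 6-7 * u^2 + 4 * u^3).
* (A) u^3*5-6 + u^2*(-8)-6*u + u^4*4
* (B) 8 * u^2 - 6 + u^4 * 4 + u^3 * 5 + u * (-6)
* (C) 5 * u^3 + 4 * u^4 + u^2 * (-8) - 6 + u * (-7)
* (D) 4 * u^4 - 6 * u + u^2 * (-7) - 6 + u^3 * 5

Adding the polynomials and combining like terms:
(-8*u - 2*u^4 + u^3 - 2 - u^2) + (-4 + u*2 + u^4*6 - 7*u^2 + 4*u^3)
= u^3*5-6 + u^2*(-8)-6*u + u^4*4
A) u^3*5-6 + u^2*(-8)-6*u + u^4*4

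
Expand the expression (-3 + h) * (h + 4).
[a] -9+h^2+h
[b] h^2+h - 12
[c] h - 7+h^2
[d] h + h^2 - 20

Expanding (-3 + h) * (h + 4):
= h^2+h - 12
b) h^2+h - 12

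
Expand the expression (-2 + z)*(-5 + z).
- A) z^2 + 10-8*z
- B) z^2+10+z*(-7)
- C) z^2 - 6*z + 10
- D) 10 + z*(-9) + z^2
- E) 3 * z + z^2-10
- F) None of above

Expanding (-2 + z)*(-5 + z):
= z^2+10+z*(-7)
B) z^2+10+z*(-7)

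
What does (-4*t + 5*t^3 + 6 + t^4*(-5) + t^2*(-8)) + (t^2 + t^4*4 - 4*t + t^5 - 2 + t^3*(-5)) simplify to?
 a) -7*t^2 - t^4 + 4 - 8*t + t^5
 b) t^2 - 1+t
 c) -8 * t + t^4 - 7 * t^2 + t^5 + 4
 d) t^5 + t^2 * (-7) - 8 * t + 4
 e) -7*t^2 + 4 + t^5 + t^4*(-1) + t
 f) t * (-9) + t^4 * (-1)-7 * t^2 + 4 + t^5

Adding the polynomials and combining like terms:
(-4*t + 5*t^3 + 6 + t^4*(-5) + t^2*(-8)) + (t^2 + t^4*4 - 4*t + t^5 - 2 + t^3*(-5))
= -7*t^2 - t^4 + 4 - 8*t + t^5
a) -7*t^2 - t^4 + 4 - 8*t + t^5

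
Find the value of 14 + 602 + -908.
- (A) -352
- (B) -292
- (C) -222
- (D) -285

First: 14 + 602 = 616
Then: 616 + -908 = -292
B) -292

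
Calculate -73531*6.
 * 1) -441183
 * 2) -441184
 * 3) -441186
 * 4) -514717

-73531 * 6 = -441186
3) -441186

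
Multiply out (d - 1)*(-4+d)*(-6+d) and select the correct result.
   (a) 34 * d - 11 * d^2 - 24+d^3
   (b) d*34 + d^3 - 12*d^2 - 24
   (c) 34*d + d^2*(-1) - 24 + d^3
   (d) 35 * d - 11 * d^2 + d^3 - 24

Expanding (d - 1)*(-4+d)*(-6+d):
= 34 * d - 11 * d^2 - 24+d^3
a) 34 * d - 11 * d^2 - 24+d^3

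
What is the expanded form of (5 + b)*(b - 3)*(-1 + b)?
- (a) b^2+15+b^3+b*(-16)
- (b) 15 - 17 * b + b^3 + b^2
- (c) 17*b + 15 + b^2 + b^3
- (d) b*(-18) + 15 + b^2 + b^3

Expanding (5 + b)*(b - 3)*(-1 + b):
= 15 - 17 * b + b^3 + b^2
b) 15 - 17 * b + b^3 + b^2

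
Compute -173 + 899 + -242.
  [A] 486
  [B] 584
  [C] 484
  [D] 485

First: -173 + 899 = 726
Then: 726 + -242 = 484
C) 484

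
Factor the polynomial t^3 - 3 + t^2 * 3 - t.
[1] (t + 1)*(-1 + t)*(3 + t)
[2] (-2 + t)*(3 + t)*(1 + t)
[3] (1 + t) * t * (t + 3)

We need to factor t^3 - 3 + t^2 * 3 - t.
The factored form is (t + 1)*(-1 + t)*(3 + t).
1) (t + 1)*(-1 + t)*(3 + t)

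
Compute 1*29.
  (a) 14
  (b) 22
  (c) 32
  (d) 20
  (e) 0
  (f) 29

1 * 29 = 29
f) 29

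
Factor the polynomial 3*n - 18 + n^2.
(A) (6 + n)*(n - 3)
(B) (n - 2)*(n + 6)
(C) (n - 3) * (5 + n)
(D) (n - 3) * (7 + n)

We need to factor 3*n - 18 + n^2.
The factored form is (6 + n)*(n - 3).
A) (6 + n)*(n - 3)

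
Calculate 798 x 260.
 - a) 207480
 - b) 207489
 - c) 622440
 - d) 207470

798 * 260 = 207480
a) 207480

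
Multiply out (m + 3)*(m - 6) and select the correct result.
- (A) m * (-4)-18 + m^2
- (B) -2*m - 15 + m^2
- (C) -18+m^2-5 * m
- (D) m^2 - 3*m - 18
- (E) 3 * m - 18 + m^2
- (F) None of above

Expanding (m + 3)*(m - 6):
= m^2 - 3*m - 18
D) m^2 - 3*m - 18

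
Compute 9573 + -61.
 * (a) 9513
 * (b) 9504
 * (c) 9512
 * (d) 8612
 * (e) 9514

9573 + -61 = 9512
c) 9512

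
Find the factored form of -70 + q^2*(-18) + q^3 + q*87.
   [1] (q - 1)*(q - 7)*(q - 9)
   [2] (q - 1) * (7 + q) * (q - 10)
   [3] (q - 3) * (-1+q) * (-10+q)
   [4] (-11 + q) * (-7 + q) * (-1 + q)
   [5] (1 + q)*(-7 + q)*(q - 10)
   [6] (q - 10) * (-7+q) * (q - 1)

We need to factor -70 + q^2*(-18) + q^3 + q*87.
The factored form is (q - 10) * (-7+q) * (q - 1).
6) (q - 10) * (-7+q) * (q - 1)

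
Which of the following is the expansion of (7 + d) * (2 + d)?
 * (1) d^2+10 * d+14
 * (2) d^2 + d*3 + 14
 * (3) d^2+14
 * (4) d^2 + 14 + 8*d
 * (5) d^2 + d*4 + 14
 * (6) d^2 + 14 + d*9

Expanding (7 + d) * (2 + d):
= d^2 + 14 + d*9
6) d^2 + 14 + d*9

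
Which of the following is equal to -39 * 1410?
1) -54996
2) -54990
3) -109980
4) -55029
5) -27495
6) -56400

-39 * 1410 = -54990
2) -54990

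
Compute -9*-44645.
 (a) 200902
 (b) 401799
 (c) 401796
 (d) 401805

-9 * -44645 = 401805
d) 401805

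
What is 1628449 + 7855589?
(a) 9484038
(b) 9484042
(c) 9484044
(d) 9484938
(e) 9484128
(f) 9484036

1628449 + 7855589 = 9484038
a) 9484038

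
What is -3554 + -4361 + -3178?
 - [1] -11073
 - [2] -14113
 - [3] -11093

First: -3554 + -4361 = -7915
Then: -7915 + -3178 = -11093
3) -11093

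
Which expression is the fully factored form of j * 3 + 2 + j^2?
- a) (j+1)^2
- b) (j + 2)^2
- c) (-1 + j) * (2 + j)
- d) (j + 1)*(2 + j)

We need to factor j * 3 + 2 + j^2.
The factored form is (j + 1)*(2 + j).
d) (j + 1)*(2 + j)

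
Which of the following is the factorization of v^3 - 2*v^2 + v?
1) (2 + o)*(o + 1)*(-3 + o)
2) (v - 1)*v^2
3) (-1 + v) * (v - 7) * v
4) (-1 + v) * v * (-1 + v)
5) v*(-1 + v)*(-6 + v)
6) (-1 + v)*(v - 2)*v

We need to factor v^3 - 2*v^2 + v.
The factored form is (-1 + v) * v * (-1 + v).
4) (-1 + v) * v * (-1 + v)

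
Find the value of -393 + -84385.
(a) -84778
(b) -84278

-393 + -84385 = -84778
a) -84778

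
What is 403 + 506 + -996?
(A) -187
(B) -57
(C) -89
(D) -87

First: 403 + 506 = 909
Then: 909 + -996 = -87
D) -87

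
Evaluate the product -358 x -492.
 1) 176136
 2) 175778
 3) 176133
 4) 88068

-358 * -492 = 176136
1) 176136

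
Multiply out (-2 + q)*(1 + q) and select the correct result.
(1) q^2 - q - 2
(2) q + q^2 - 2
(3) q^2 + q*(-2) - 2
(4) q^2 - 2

Expanding (-2 + q)*(1 + q):
= q^2 - q - 2
1) q^2 - q - 2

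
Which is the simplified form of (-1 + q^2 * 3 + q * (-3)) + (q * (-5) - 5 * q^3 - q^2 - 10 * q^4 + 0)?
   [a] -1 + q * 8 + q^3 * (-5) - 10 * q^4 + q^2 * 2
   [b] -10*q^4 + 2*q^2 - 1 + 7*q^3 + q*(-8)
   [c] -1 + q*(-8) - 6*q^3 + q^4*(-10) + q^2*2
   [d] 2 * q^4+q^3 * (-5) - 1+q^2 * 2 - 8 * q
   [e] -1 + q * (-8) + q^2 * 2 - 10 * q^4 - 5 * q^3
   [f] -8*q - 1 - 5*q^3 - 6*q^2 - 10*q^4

Adding the polynomials and combining like terms:
(-1 + q^2*3 + q*(-3)) + (q*(-5) - 5*q^3 - q^2 - 10*q^4 + 0)
= -1 + q * (-8) + q^2 * 2 - 10 * q^4 - 5 * q^3
e) -1 + q * (-8) + q^2 * 2 - 10 * q^4 - 5 * q^3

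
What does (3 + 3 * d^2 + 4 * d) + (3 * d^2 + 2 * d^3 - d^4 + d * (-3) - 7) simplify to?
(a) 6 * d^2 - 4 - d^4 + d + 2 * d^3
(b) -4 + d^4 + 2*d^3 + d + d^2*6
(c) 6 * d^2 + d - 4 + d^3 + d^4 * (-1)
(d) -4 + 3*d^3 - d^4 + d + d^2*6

Adding the polynomials and combining like terms:
(3 + 3*d^2 + 4*d) + (3*d^2 + 2*d^3 - d^4 + d*(-3) - 7)
= 6 * d^2 - 4 - d^4 + d + 2 * d^3
a) 6 * d^2 - 4 - d^4 + d + 2 * d^3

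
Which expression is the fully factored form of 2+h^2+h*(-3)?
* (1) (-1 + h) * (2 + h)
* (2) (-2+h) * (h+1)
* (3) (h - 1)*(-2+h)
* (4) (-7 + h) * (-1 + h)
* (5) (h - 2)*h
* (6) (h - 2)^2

We need to factor 2+h^2+h*(-3).
The factored form is (h - 1)*(-2+h).
3) (h - 1)*(-2+h)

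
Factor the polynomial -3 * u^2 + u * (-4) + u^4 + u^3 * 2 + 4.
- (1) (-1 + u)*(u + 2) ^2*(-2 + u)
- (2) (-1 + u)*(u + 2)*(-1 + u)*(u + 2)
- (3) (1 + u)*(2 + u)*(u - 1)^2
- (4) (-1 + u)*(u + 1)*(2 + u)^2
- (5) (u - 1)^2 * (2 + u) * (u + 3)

We need to factor -3 * u^2 + u * (-4) + u^4 + u^3 * 2 + 4.
The factored form is (-1 + u)*(u + 2)*(-1 + u)*(u + 2).
2) (-1 + u)*(u + 2)*(-1 + u)*(u + 2)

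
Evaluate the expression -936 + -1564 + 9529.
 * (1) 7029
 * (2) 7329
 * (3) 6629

First: -936 + -1564 = -2500
Then: -2500 + 9529 = 7029
1) 7029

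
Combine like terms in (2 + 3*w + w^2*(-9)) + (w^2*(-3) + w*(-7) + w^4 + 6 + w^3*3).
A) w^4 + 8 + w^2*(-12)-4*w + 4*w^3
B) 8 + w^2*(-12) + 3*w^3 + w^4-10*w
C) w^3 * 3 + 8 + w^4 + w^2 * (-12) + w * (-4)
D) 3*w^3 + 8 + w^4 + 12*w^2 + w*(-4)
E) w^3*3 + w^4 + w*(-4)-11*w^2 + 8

Adding the polynomials and combining like terms:
(2 + 3*w + w^2*(-9)) + (w^2*(-3) + w*(-7) + w^4 + 6 + w^3*3)
= w^3 * 3 + 8 + w^4 + w^2 * (-12) + w * (-4)
C) w^3 * 3 + 8 + w^4 + w^2 * (-12) + w * (-4)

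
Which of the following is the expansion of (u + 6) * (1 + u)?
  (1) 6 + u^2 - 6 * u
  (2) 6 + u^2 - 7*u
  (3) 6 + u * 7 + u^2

Expanding (u + 6) * (1 + u):
= 6 + u * 7 + u^2
3) 6 + u * 7 + u^2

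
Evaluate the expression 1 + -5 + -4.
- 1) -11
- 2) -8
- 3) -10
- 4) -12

First: 1 + -5 = -4
Then: -4 + -4 = -8
2) -8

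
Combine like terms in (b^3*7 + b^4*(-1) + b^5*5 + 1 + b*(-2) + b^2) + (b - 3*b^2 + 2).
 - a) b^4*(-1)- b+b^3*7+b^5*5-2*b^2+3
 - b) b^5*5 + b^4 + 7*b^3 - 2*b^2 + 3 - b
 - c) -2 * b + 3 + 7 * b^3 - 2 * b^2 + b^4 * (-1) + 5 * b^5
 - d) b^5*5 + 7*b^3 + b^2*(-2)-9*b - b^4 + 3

Adding the polynomials and combining like terms:
(b^3*7 + b^4*(-1) + b^5*5 + 1 + b*(-2) + b^2) + (b - 3*b^2 + 2)
= b^4*(-1)- b+b^3*7+b^5*5-2*b^2+3
a) b^4*(-1)- b+b^3*7+b^5*5-2*b^2+3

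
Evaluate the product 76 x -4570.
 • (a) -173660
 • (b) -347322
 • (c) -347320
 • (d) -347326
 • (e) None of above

76 * -4570 = -347320
c) -347320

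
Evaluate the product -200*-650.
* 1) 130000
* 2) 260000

-200 * -650 = 130000
1) 130000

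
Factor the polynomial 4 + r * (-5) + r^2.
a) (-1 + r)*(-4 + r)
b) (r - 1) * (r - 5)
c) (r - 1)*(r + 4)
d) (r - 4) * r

We need to factor 4 + r * (-5) + r^2.
The factored form is (-1 + r)*(-4 + r).
a) (-1 + r)*(-4 + r)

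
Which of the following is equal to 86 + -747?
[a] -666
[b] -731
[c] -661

86 + -747 = -661
c) -661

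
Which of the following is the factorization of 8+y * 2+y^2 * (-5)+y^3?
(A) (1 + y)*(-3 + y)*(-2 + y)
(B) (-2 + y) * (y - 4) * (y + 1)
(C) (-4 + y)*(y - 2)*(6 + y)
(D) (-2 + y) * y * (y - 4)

We need to factor 8+y * 2+y^2 * (-5)+y^3.
The factored form is (-2 + y) * (y - 4) * (y + 1).
B) (-2 + y) * (y - 4) * (y + 1)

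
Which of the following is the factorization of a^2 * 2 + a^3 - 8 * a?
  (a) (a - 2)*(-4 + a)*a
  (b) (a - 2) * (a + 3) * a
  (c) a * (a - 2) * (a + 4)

We need to factor a^2 * 2 + a^3 - 8 * a.
The factored form is a * (a - 2) * (a + 4).
c) a * (a - 2) * (a + 4)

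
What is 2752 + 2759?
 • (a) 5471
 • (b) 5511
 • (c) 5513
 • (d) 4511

2752 + 2759 = 5511
b) 5511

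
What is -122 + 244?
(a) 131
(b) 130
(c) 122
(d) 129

-122 + 244 = 122
c) 122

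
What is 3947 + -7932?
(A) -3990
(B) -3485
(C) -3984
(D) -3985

3947 + -7932 = -3985
D) -3985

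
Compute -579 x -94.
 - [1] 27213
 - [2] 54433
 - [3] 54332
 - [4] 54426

-579 * -94 = 54426
4) 54426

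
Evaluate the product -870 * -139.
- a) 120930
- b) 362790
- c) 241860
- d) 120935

-870 * -139 = 120930
a) 120930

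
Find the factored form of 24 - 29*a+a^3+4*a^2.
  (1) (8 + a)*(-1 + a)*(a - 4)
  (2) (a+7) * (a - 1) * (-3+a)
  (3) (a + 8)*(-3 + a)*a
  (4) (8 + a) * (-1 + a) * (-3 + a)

We need to factor 24 - 29*a+a^3+4*a^2.
The factored form is (8 + a) * (-1 + a) * (-3 + a).
4) (8 + a) * (-1 + a) * (-3 + a)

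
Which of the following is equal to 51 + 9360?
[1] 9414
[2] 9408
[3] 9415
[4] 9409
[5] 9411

51 + 9360 = 9411
5) 9411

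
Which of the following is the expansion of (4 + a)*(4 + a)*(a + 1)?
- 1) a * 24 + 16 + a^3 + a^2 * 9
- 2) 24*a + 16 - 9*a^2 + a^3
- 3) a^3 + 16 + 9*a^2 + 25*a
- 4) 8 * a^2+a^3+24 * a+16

Expanding (4 + a)*(4 + a)*(a + 1):
= a * 24 + 16 + a^3 + a^2 * 9
1) a * 24 + 16 + a^3 + a^2 * 9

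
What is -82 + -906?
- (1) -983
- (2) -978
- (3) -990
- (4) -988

-82 + -906 = -988
4) -988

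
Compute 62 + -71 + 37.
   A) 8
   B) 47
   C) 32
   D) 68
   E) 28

First: 62 + -71 = -9
Then: -9 + 37 = 28
E) 28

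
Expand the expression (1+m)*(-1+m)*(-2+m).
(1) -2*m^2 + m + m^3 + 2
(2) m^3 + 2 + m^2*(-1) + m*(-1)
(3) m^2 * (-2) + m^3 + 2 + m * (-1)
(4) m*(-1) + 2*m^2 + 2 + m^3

Expanding (1+m)*(-1+m)*(-2+m):
= m^2 * (-2) + m^3 + 2 + m * (-1)
3) m^2 * (-2) + m^3 + 2 + m * (-1)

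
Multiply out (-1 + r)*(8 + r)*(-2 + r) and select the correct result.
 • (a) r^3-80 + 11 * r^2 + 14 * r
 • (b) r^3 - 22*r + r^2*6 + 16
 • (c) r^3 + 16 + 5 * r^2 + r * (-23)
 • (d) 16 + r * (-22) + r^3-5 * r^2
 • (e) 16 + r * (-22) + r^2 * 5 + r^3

Expanding (-1 + r)*(8 + r)*(-2 + r):
= 16 + r * (-22) + r^2 * 5 + r^3
e) 16 + r * (-22) + r^2 * 5 + r^3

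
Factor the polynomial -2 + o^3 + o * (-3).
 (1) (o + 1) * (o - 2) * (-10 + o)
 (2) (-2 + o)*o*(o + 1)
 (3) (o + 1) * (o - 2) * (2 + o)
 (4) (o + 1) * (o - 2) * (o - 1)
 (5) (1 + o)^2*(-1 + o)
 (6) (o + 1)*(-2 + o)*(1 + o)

We need to factor -2 + o^3 + o * (-3).
The factored form is (o + 1)*(-2 + o)*(1 + o).
6) (o + 1)*(-2 + o)*(1 + o)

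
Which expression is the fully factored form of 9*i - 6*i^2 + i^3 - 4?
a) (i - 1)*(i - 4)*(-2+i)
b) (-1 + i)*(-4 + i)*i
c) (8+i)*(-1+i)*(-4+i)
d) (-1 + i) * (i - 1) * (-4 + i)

We need to factor 9*i - 6*i^2 + i^3 - 4.
The factored form is (-1 + i) * (i - 1) * (-4 + i).
d) (-1 + i) * (i - 1) * (-4 + i)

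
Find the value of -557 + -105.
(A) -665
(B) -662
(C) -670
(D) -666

-557 + -105 = -662
B) -662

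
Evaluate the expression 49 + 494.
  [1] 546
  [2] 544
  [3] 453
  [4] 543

49 + 494 = 543
4) 543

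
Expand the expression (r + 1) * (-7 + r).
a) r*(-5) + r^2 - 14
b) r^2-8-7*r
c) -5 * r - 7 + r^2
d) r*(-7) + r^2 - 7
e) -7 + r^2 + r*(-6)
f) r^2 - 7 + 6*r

Expanding (r + 1) * (-7 + r):
= -7 + r^2 + r*(-6)
e) -7 + r^2 + r*(-6)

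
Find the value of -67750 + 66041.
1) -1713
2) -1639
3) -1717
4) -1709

-67750 + 66041 = -1709
4) -1709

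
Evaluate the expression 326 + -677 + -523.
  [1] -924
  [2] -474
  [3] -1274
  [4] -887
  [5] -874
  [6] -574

First: 326 + -677 = -351
Then: -351 + -523 = -874
5) -874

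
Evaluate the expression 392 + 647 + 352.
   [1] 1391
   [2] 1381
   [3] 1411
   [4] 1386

First: 392 + 647 = 1039
Then: 1039 + 352 = 1391
1) 1391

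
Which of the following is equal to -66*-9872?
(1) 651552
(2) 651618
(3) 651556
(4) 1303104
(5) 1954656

-66 * -9872 = 651552
1) 651552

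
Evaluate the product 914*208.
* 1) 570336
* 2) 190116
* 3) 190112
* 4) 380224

914 * 208 = 190112
3) 190112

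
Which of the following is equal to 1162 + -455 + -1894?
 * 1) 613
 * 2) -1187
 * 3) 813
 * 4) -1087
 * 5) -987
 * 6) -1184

First: 1162 + -455 = 707
Then: 707 + -1894 = -1187
2) -1187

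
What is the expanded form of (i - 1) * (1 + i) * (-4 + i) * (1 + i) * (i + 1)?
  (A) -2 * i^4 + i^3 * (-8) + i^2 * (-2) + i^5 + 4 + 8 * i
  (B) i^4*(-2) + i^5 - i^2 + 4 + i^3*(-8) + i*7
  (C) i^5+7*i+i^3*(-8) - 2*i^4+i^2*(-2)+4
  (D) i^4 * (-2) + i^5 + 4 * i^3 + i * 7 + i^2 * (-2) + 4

Expanding (i - 1) * (1 + i) * (-4 + i) * (1 + i) * (i + 1):
= i^5+7*i+i^3*(-8) - 2*i^4+i^2*(-2)+4
C) i^5+7*i+i^3*(-8) - 2*i^4+i^2*(-2)+4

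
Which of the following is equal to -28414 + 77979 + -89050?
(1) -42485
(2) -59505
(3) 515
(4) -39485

First: -28414 + 77979 = 49565
Then: 49565 + -89050 = -39485
4) -39485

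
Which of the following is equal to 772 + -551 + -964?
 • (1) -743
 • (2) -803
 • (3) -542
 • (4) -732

First: 772 + -551 = 221
Then: 221 + -964 = -743
1) -743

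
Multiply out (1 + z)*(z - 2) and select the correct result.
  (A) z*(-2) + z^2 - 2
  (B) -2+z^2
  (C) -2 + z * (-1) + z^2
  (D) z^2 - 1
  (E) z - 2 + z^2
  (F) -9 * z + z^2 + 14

Expanding (1 + z)*(z - 2):
= -2 + z * (-1) + z^2
C) -2 + z * (-1) + z^2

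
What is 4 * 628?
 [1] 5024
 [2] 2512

4 * 628 = 2512
2) 2512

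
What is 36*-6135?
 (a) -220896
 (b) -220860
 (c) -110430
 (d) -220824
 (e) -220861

36 * -6135 = -220860
b) -220860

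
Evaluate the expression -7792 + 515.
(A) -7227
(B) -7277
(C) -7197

-7792 + 515 = -7277
B) -7277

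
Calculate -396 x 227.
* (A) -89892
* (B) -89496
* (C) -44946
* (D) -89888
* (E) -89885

-396 * 227 = -89892
A) -89892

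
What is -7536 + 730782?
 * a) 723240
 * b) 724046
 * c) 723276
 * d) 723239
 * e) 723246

-7536 + 730782 = 723246
e) 723246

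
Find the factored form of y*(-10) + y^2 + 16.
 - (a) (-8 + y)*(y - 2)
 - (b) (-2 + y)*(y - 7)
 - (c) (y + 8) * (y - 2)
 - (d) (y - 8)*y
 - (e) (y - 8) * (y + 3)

We need to factor y*(-10) + y^2 + 16.
The factored form is (-8 + y)*(y - 2).
a) (-8 + y)*(y - 2)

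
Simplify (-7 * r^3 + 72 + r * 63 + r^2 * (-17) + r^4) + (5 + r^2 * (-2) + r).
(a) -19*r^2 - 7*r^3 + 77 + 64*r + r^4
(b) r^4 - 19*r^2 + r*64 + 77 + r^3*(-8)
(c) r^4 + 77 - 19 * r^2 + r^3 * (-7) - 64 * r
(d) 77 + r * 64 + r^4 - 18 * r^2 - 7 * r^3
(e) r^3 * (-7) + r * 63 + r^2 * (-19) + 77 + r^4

Adding the polynomials and combining like terms:
(-7*r^3 + 72 + r*63 + r^2*(-17) + r^4) + (5 + r^2*(-2) + r)
= -19*r^2 - 7*r^3 + 77 + 64*r + r^4
a) -19*r^2 - 7*r^3 + 77 + 64*r + r^4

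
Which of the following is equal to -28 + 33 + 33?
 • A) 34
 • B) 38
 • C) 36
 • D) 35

First: -28 + 33 = 5
Then: 5 + 33 = 38
B) 38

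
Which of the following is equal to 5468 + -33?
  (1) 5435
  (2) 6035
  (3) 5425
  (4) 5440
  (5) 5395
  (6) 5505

5468 + -33 = 5435
1) 5435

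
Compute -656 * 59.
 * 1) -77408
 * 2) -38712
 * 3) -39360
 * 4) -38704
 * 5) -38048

-656 * 59 = -38704
4) -38704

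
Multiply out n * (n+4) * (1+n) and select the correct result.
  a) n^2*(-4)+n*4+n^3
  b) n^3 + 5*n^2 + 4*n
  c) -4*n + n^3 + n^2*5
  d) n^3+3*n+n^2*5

Expanding n * (n+4) * (1+n):
= n^3 + 5*n^2 + 4*n
b) n^3 + 5*n^2 + 4*n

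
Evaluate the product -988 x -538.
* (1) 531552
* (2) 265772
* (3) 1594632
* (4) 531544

-988 * -538 = 531544
4) 531544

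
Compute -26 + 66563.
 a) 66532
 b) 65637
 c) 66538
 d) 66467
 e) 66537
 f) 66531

-26 + 66563 = 66537
e) 66537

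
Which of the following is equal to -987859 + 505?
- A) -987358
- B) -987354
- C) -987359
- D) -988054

-987859 + 505 = -987354
B) -987354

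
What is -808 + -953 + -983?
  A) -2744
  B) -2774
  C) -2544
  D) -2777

First: -808 + -953 = -1761
Then: -1761 + -983 = -2744
A) -2744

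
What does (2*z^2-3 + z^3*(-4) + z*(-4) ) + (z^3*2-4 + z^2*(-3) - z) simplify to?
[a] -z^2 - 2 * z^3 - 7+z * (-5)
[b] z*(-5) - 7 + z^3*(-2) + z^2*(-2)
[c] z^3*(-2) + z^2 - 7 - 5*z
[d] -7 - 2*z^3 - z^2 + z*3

Adding the polynomials and combining like terms:
(2*z^2 - 3 + z^3*(-4) + z*(-4)) + (z^3*2 - 4 + z^2*(-3) - z)
= -z^2 - 2 * z^3 - 7+z * (-5)
a) -z^2 - 2 * z^3 - 7+z * (-5)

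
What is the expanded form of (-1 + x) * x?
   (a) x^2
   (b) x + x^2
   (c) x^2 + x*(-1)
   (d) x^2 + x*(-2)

Expanding (-1 + x) * x:
= x^2 + x*(-1)
c) x^2 + x*(-1)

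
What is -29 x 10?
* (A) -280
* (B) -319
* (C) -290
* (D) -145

-29 * 10 = -290
C) -290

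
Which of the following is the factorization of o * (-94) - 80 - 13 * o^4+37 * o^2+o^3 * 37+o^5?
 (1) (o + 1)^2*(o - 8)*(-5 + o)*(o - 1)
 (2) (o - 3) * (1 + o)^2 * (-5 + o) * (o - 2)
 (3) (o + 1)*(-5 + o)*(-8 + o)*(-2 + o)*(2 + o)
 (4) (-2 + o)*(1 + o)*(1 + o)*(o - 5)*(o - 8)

We need to factor o * (-94) - 80 - 13 * o^4+37 * o^2+o^3 * 37+o^5.
The factored form is (-2 + o)*(1 + o)*(1 + o)*(o - 5)*(o - 8).
4) (-2 + o)*(1 + o)*(1 + o)*(o - 5)*(o - 8)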